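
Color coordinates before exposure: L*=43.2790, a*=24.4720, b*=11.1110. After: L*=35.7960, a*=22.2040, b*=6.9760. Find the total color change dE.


dL = -7.4830, da = -2.2680, db = -4.1350
dE = sqrt((-7.4830)^2 + (-2.2680)^2 + (-4.1350)^2) = 8.8452


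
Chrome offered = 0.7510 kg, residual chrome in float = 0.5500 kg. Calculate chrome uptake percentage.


Formula: Uptake = (offered - residual) / offered * 100
Substituting: Uptake = (0.7510 - 0.5500) / 0.7510 * 100
Result: 26.7643 %


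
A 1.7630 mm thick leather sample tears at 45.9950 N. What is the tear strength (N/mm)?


Formula: Tear strength = force / thickness
Substituting: Tear strength = 45.9950 / 1.7630
Result: 26.0891 N/mm


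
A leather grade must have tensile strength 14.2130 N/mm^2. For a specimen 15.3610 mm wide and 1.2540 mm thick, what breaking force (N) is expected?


Formula: F = TS * w * t
Substituting: F = 14.2130 * 15.3610 * 1.2540
Result: 273.7807 N


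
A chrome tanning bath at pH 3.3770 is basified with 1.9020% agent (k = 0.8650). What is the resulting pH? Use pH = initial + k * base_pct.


Formula: pH_final = pH_initial + k * base_pct
Substituting: pH_final = 3.3770 + 0.8650 * 1.9020
Result: 5.0222


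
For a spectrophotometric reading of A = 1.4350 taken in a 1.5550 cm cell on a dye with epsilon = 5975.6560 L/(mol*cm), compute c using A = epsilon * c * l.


Formula: c = A / (epsilon * l)
Substituting: c = 1.4350 / (5975.6560 * 1.5550)
Result: 1.5443e-04 mol/L


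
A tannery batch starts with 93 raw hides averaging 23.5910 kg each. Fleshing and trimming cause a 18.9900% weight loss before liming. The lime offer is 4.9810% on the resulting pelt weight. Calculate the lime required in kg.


Total_raw = N * avg_wt = 93 * 23.5910 = 2193.9630 kg
Substrate = Total_raw * (1 - loss/100) = 2193.9630 * (1 - 18.9900/100) = 1777.3294 kg
Lime = Substrate * pct / 100 = 1777.3294 * 4.9810 / 100 = 88.5288 kg


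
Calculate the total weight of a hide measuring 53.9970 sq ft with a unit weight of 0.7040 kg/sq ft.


Formula: Weight = area * weight_per_sqft
Substituting: Weight = 53.9970 * 0.7040
Result: 38.0139 kg


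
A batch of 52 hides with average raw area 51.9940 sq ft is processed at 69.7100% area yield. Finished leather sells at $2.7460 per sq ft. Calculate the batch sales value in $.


Raw_total = N * avg_area = 52 * 51.9940 = 2703.6880 sq ft
Finished = Raw_total * yield / 100 = 2703.6880 * 69.7100 / 100 = 1884.7409 sq ft
Value = Finished * price = 1884.7409 * 2.7460 = 5175.4985 $


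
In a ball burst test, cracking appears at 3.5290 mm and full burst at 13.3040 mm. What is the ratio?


Formula: Ratio = crack / burst
Substituting: Ratio = 3.5290 / 13.3040
Result: 0.2653


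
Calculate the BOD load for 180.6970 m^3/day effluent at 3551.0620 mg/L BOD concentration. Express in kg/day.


Formula: BOD_load = volume * conc / 1000
Substituting: BOD_load = 180.6970 * 3551.0620 / 1000
Result: 641.6663 kg/day


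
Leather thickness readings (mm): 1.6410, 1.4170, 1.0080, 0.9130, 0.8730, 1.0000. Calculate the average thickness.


Formula: Average = sum / n
Substituting: Average = 6.8520 / 6
Result: 1.1420 mm


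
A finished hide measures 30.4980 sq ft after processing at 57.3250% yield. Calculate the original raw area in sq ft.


Formula: raw = finished * 100 / yield
Substituting: raw = 30.4980 * 100 / 57.3250
Result: 53.2019 sq ft


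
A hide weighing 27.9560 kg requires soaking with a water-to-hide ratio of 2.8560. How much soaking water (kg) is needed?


Formula: Water = hide_weight * ratio
Substituting: Water = 27.9560 * 2.8560
Result: 79.8423 kg


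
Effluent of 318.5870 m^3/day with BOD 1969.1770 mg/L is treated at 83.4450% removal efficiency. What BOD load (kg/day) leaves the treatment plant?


Load_in = volume * conc / 1000 = 318.5870 * 1969.1770 / 1000 = 627.3542 kg/day
Removed = Load_in * eff / 100 = 627.3542 * 83.4450 / 100 = 523.4957 kg/day
Load_out = Load_in - Removed = 627.3542 - 523.4957 = 103.8585 kg/day


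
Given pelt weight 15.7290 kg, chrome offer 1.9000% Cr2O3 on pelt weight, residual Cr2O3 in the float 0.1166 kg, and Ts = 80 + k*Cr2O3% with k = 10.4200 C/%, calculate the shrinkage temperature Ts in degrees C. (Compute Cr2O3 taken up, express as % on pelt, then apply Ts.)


Offered = pelt * offer_pct / 100 = 15.7290 * 1.9000 / 100 = 0.2989 kg
Uptake = offered - residual = 0.2989 - 0.1166 = 0.1823 kg
Cr2O3% on pelt = uptake / pelt * 100 = 0.1823 / 15.7290 * 100 = 1.1587 %
Ts = 80 + k * Cr2O3% = 80 + 10.4200 * 1.1587 = 92.0736 C


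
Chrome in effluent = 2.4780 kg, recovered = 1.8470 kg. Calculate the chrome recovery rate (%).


Formula: Recovery = recovered / input * 100
Substituting: Recovery = 1.8470 / 2.4780 * 100
Result: 74.5359 %


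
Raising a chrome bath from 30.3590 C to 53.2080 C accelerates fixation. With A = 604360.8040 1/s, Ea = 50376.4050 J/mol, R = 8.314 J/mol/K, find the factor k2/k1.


T1 = 30.3590 + 273.15 = 303.5090 K; T2 = 53.2080 + 273.15 = 326.3580 K
k1 = A * exp(-Ea/(R*T1)) = 604360.8040 * exp(-50376.4050/(8.314*303.5090)) = 0.00129146 1/s
k2 = A * exp(-Ea/(R*T2)) = 604360.8040 * exp(-50376.4050/(8.314*326.3580)) = 0.00522517 1/s
k2/k1 = 0.00522517 / 0.00129146 = 4.0459


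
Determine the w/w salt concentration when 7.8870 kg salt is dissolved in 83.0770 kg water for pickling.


Formula: Conc = salt / (water + salt) * 100
Substituting: Conc = 7.8870 / (83.0770 + 7.8870) * 100
Result: 8.6705 %


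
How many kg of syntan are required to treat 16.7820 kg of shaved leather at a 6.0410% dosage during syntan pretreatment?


Formula: Syntan = substrate * pct / 100
Substituting: Syntan = 16.7820 * 6.0410 / 100
Result: 1.0138 kg


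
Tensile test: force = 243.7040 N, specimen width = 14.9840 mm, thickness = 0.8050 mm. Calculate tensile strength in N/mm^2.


Formula: TS = force / (width * thickness)
Substituting: TS = 243.7040 / (14.9840 * 0.8050)
Result: 20.2041 N/mm^2


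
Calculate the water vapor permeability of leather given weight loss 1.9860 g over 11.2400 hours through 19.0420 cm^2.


Formula: WVP = loss / (area * time)
Substituting: WVP = 1.9860 / (19.0420 * 11.2400)
Result: 0.00927898 g/(cm^2*hr)


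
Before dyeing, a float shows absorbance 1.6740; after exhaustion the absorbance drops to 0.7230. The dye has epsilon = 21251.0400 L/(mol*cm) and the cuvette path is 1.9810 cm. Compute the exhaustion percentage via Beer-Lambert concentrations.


c_initial = A_i / (epsilon * l) = 1.6740 / (21251.0400 * 1.9810) = 3.9764e-05 mol/L
c_final = A_f / (epsilon * l) = 0.7230 / (21251.0400 * 1.9810) = 1.7174e-05 mol/L
Exhaustion = (c_initial - c_final) / c_initial * 100 = (3.9764e-05 - 1.7174e-05) / 3.9764e-05 * 100 = 56.8100 %


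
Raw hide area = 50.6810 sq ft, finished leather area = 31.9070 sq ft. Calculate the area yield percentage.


Formula: Yield = finished / raw * 100
Substituting: Yield = 31.9070 / 50.6810 * 100
Result: 62.9565 %


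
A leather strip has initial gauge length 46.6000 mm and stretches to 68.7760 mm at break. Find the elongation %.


Formula: Elongation = (Lf - L0) / L0 * 100
Substituting: Elongation = (68.7760 - 46.6000) / 46.6000 * 100
Result: 47.5880 %


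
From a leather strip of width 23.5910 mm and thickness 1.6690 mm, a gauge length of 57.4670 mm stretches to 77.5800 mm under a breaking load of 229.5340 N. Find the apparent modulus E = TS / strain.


TS = F / (w * t) = 229.5340 / (23.5910 * 1.6690) = 5.8297 N/mm^2
strain = (Lf - L0) / L0 = (77.5800 - 57.4670) / 57.4670 = 0.3500
E = TS / strain = 5.8297 / 0.3500 = 16.6566 N/mm^2


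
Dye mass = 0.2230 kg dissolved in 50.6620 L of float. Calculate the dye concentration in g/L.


Formula: Conc = dye_mass(kg) / volume(L) * 1000
Substituting: Conc = 0.2230 / 50.6620 * 1000
Result: 4.4017 g/L


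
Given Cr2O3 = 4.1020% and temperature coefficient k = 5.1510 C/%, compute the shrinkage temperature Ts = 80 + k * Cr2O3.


Formula: Ts = 80 + k * Cr2O3
Substituting: Ts = 80 + 5.1510 * 4.1020
Result: 101.1294 C


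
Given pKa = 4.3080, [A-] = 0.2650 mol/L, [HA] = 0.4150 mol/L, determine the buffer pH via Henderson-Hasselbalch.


ratio = [A-] / [HA] = 0.2650 / 0.4150 = 0.6386
log10(ratio) = -0.1948
pH = pKa + log10(ratio) = 4.3080 - 0.1948 = 4.1132


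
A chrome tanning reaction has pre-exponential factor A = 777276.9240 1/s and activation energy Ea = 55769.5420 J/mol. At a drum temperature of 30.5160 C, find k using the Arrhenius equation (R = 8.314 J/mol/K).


T_K = T_C + 273.15 = 30.5160 + 273.15 = 303.6660 K
exponent = -Ea / (R * T_K) = -55769.5420 / (8.314 * 303.6660) = -22.0898
k = A * exp(exponent) = 777276.9240 * exp(-22.0898) = 1.9821e-04 1/s


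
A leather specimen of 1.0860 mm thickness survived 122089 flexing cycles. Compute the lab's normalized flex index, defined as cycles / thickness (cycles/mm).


Formula: Index = cycles / thickness
Substituting: Index = 122089 / 1.0860
Result: 112420.8103 cycles/mm


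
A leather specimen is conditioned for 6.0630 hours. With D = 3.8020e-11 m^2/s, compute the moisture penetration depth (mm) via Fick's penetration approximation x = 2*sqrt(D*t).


t = 6.0630 hr * 3600 = 21826.8000 s
D * t = 3.8020e-11 * 21826.8000 = 8.2985e-07
x = 2 * sqrt(D*t) = 2 * sqrt(8.2985e-07) = 0.00182193 m = 1.8219 mm


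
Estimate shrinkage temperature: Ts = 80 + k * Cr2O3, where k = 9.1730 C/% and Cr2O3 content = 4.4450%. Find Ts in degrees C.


Formula: Ts = 80 + k * Cr2O3
Substituting: Ts = 80 + 9.1730 * 4.4450
Result: 120.7740 C


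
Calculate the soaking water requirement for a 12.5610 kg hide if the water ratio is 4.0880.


Formula: Water = hide_weight * ratio
Substituting: Water = 12.5610 * 4.0880
Result: 51.3494 kg


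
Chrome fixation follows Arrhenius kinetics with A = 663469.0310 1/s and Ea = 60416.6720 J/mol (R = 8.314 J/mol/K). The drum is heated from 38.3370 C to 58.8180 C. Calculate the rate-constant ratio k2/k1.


T1 = 38.3370 + 273.15 = 311.4870 K; T2 = 58.8180 + 273.15 = 331.9680 K
k1 = A * exp(-Ea/(R*T1)) = 663469.0310 * exp(-60416.6720/(8.314*311.4870)) = 4.8968e-05 1/s
k2 = A * exp(-Ea/(R*T2)) = 663469.0310 * exp(-60416.6720/(8.314*331.9680)) = 2.0654e-04 1/s
k2/k1 = 2.0654e-04 / 4.8968e-05 = 4.2179


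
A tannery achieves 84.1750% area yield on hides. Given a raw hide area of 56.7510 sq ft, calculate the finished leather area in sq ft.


Formula: finished = raw * yield / 100
Substituting: finished = 56.7510 * 84.1750 / 100
Result: 47.7702 sq ft


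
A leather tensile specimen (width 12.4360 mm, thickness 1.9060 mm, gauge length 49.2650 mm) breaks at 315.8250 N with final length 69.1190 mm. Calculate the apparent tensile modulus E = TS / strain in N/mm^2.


TS = F / (w * t) = 315.8250 / (12.4360 * 1.9060) = 13.3243 N/mm^2
strain = (Lf - L0) / L0 = (69.1190 - 49.2650) / 49.2650 = 0.4030
E = TS / strain = 13.3243 / 0.4030 = 33.0623 N/mm^2


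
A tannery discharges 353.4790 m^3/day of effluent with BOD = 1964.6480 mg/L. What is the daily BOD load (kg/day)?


Formula: BOD_load = volume * conc / 1000
Substituting: BOD_load = 353.4790 * 1964.6480 / 1000
Result: 694.4618 kg/day


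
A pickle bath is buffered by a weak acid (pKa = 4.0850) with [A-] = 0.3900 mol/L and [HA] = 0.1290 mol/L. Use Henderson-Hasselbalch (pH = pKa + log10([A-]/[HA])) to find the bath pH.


ratio = [A-] / [HA] = 0.3900 / 0.1290 = 3.0233
log10(ratio) = 0.4805
pH = pKa + log10(ratio) = 4.0850 + 0.4805 = 4.5655


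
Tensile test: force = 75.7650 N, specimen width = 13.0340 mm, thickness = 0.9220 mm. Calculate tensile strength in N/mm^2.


Formula: TS = force / (width * thickness)
Substituting: TS = 75.7650 / (13.0340 * 0.9220)
Result: 6.3046 N/mm^2


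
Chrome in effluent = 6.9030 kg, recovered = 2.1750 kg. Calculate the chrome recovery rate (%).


Formula: Recovery = recovered / input * 100
Substituting: Recovery = 2.1750 / 6.9030 * 100
Result: 31.5080 %


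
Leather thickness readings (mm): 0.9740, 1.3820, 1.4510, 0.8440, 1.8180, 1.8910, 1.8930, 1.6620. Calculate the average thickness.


Formula: Average = sum / n
Substituting: Average = 11.9150 / 8
Result: 1.4894 mm


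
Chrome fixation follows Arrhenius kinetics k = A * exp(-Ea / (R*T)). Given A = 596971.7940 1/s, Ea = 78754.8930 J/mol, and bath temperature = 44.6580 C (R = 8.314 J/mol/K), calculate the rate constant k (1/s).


T_K = T_C + 273.15 = 44.6580 + 273.15 = 317.8080 K
exponent = -Ea / (R * T_K) = -78754.8930 / (8.314 * 317.8080) = -29.8059
k = A * exp(exponent) = 596971.7940 * exp(-29.8059) = 6.7827e-08 1/s


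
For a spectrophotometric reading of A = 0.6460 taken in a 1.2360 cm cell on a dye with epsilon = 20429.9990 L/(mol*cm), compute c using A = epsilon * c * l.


Formula: c = A / (epsilon * l)
Substituting: c = 0.6460 / (20429.9990 * 1.2360)
Result: 2.5583e-05 mol/L


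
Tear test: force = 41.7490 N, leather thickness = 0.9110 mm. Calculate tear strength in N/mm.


Formula: Tear strength = force / thickness
Substituting: Tear strength = 41.7490 / 0.9110
Result: 45.8277 N/mm


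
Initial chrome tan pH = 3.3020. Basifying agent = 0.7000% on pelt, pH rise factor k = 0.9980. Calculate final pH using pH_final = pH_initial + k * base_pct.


Formula: pH_final = pH_initial + k * base_pct
Substituting: pH_final = 3.3020 + 0.9980 * 0.7000
Result: 4.0006


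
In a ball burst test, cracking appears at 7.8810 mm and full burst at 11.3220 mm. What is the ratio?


Formula: Ratio = crack / burst
Substituting: Ratio = 7.8810 / 11.3220
Result: 0.6961


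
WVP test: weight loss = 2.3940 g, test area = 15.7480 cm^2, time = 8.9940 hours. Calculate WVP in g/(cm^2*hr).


Formula: WVP = loss / (area * time)
Substituting: WVP = 2.3940 / (15.7480 * 8.9940)
Result: 0.0169023 g/(cm^2*hr)


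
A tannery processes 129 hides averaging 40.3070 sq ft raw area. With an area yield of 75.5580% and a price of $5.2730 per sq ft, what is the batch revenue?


Raw_total = N * avg_area = 129 * 40.3070 = 5199.6030 sq ft
Finished = Raw_total * yield / 100 = 5199.6030 * 75.5580 / 100 = 3928.7160 sq ft
Value = Finished * price = 3928.7160 * 5.2730 = 20716.1197 $


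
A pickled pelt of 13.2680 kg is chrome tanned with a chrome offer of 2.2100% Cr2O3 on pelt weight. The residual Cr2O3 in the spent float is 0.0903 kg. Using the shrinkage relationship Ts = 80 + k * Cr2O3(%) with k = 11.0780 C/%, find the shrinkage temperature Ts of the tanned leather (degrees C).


Offered = pelt * offer_pct / 100 = 13.2680 * 2.2100 / 100 = 0.2932 kg
Uptake = offered - residual = 0.2932 - 0.0903 = 0.2029 kg
Cr2O3% on pelt = uptake / pelt * 100 = 0.2029 / 13.2680 * 100 = 1.5294 %
Ts = 80 + k * Cr2O3% = 80 + 11.0780 * 1.5294 = 96.9429 C


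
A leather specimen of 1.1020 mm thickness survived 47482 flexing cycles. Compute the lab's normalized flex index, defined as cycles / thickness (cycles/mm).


Formula: Index = cycles / thickness
Substituting: Index = 47482 / 1.1020
Result: 43087.1143 cycles/mm


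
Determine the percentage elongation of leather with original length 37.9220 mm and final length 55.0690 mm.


Formula: Elongation = (Lf - L0) / L0 * 100
Substituting: Elongation = (55.0690 - 37.9220) / 37.9220 * 100
Result: 45.2165 %


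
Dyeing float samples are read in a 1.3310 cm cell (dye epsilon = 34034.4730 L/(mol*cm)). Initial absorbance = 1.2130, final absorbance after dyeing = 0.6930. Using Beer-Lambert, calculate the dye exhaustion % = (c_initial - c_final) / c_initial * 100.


c_initial = A_i / (epsilon * l) = 1.2130 / (34034.4730 * 1.3310) = 2.6777e-05 mol/L
c_final = A_f / (epsilon * l) = 0.6930 / (34034.4730 * 1.3310) = 1.5298e-05 mol/L
Exhaustion = (c_initial - c_final) / c_initial * 100 = (2.6777e-05 - 1.5298e-05) / 2.6777e-05 * 100 = 42.8689 %


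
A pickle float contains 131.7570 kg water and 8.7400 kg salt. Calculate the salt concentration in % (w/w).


Formula: Conc = salt / (water + salt) * 100
Substituting: Conc = 8.7400 / (131.7570 + 8.7400) * 100
Result: 6.2208 %


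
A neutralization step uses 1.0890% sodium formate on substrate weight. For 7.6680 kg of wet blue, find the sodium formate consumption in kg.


Formula: Neutralizer = substrate * pct / 100
Substituting: Neutralizer = 7.6680 * 1.0890 / 100
Result: 0.0835045 kg


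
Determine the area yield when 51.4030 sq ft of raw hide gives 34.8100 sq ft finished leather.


Formula: Yield = finished / raw * 100
Substituting: Yield = 34.8100 / 51.4030 * 100
Result: 67.7198 %


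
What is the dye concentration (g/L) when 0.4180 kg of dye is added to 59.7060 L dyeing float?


Formula: Conc = dye_mass(kg) / volume(L) * 1000
Substituting: Conc = 0.4180 / 59.7060 * 1000
Result: 7.0010 g/L


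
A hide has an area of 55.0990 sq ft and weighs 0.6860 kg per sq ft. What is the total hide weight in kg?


Formula: Weight = area * weight_per_sqft
Substituting: Weight = 55.0990 * 0.6860
Result: 37.7979 kg


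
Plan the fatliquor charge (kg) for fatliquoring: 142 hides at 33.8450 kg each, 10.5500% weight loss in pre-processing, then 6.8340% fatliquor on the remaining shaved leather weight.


Total_raw = N * avg_wt = 142 * 33.8450 = 4805.9900 kg
Substrate = Total_raw * (1 - loss/100) = 4805.9900 * (1 - 10.5500/100) = 4298.9581 kg
Fat = Substrate * pct / 100 = 4298.9581 * 6.8340 / 100 = 293.7908 kg


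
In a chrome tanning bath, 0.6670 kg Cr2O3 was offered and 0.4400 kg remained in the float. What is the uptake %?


Formula: Uptake = (offered - residual) / offered * 100
Substituting: Uptake = (0.6670 - 0.4400) / 0.6670 * 100
Result: 34.0330 %


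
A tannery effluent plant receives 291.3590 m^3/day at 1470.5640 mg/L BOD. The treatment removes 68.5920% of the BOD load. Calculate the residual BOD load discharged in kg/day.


Load_in = volume * conc / 1000 = 291.3590 * 1470.5640 / 1000 = 428.4621 kg/day
Removed = Load_in * eff / 100 = 428.4621 * 68.5920 / 100 = 293.8907 kg/day
Load_out = Load_in - Removed = 428.4621 - 293.8907 = 134.5714 kg/day


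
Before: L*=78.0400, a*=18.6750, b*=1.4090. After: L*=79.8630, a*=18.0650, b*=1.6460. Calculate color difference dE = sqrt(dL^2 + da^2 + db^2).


dL = 1.8230, da = -0.6100, db = 0.2370
dE = sqrt(1.8230^2 + (-0.6100)^2 + 0.2370^2) = 1.9369


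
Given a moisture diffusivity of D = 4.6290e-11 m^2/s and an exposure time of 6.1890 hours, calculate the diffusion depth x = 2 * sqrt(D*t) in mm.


t = 6.1890 hr * 3600 = 22280.4000 s
D * t = 4.6290e-11 * 22280.4000 = 1.0314e-06
x = 2 * sqrt(D*t) = 2 * sqrt(1.0314e-06) = 0.00203112 m = 2.0311 mm


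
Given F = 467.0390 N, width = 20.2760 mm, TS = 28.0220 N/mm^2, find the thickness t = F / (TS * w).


Formula: t = F / (TS * w)
Substituting: t = 467.0390 / (28.0220 * 20.2760)
Result: 0.8220 mm


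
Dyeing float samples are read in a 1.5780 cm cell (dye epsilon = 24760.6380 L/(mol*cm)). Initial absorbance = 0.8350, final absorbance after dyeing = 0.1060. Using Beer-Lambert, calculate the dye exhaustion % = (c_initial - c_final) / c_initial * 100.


c_initial = A_i / (epsilon * l) = 0.8350 / (24760.6380 * 1.5780) = 2.1371e-05 mol/L
c_final = A_f / (epsilon * l) = 0.1060 / (24760.6380 * 1.5780) = 2.7129e-06 mol/L
Exhaustion = (c_initial - c_final) / c_initial * 100 = (2.1371e-05 - 2.7129e-06) / 2.1371e-05 * 100 = 87.3054 %


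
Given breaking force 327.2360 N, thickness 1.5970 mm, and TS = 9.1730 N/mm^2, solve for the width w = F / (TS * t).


Formula: w = F / (TS * t)
Substituting: w = 327.2360 / (9.1730 * 1.5970)
Result: 22.3380 mm


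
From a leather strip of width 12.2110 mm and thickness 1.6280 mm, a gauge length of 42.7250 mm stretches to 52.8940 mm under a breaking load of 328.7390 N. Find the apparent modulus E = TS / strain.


TS = F / (w * t) = 328.7390 / (12.2110 * 1.6280) = 16.5366 N/mm^2
strain = (Lf - L0) / L0 = (52.8940 - 42.7250) / 42.7250 = 0.2380
E = TS / strain = 16.5366 / 0.2380 = 69.4783 N/mm^2


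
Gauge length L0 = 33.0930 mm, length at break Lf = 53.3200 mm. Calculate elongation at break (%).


Formula: Elongation = (Lf - L0) / L0 * 100
Substituting: Elongation = (53.3200 - 33.0930) / 33.0930 * 100
Result: 61.1217 %


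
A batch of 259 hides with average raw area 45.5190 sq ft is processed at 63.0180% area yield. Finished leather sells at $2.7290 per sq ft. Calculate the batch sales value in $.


Raw_total = N * avg_area = 259 * 45.5190 = 11789.4210 sq ft
Finished = Raw_total * yield / 100 = 11789.4210 * 63.0180 / 100 = 7429.4573 sq ft
Value = Finished * price = 7429.4573 * 2.7290 = 20274.9890 $


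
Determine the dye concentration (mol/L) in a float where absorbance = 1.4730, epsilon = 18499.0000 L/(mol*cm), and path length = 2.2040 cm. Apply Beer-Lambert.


Formula: c = A / (epsilon * l)
Substituting: c = 1.4730 / (18499.0000 * 2.2040)
Result: 3.6128e-05 mol/L


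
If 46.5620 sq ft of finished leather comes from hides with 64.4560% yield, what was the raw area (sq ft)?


Formula: raw = finished * 100 / yield
Substituting: raw = 46.5620 * 100 / 64.4560
Result: 72.2384 sq ft


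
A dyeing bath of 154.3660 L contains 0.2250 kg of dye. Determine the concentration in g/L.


Formula: Conc = dye_mass(kg) / volume(L) * 1000
Substituting: Conc = 0.2250 / 154.3660 * 1000
Result: 1.4576 g/L


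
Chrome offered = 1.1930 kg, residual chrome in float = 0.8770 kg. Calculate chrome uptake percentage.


Formula: Uptake = (offered - residual) / offered * 100
Substituting: Uptake = (1.1930 - 0.8770) / 1.1930 * 100
Result: 26.4878 %


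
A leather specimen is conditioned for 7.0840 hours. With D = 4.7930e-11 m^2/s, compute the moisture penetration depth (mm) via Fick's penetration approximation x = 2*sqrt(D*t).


t = 7.0840 hr * 3600 = 25502.4000 s
D * t = 4.7930e-11 * 25502.4000 = 1.2223e-06
x = 2 * sqrt(D*t) = 2 * sqrt(1.2223e-06) = 0.00221118 m = 2.2112 mm


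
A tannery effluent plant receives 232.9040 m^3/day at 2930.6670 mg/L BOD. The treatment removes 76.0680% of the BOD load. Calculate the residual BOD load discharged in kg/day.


Load_in = volume * conc / 1000 = 232.9040 * 2930.6670 / 1000 = 682.5641 kg/day
Removed = Load_in * eff / 100 = 682.5641 * 76.0680 / 100 = 519.2128 kg/day
Load_out = Load_in - Removed = 682.5641 - 519.2128 = 163.3512 kg/day


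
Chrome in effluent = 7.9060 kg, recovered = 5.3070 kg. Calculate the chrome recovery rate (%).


Formula: Recovery = recovered / input * 100
Substituting: Recovery = 5.3070 / 7.9060 * 100
Result: 67.1262 %


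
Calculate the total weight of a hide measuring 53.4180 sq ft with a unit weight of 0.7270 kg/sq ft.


Formula: Weight = area * weight_per_sqft
Substituting: Weight = 53.4180 * 0.7270
Result: 38.8349 kg


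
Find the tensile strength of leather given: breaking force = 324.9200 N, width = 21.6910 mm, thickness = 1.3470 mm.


Formula: TS = force / (width * thickness)
Substituting: TS = 324.9200 / (21.6910 * 1.3470)
Result: 11.1206 N/mm^2


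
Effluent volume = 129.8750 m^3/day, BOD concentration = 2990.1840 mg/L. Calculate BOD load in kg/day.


Formula: BOD_load = volume * conc / 1000
Substituting: BOD_load = 129.8750 * 2990.1840 / 1000
Result: 388.3501 kg/day


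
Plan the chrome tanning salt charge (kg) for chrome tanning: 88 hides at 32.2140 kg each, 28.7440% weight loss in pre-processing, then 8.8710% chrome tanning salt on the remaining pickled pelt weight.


Total_raw = N * avg_wt = 88 * 32.2140 = 2834.8320 kg
Substrate = Total_raw * (1 - loss/100) = 2834.8320 * (1 - 28.7440/100) = 2019.9879 kg
Chrome = Substrate * pct / 100 = 2019.9879 * 8.8710 / 100 = 179.1931 kg


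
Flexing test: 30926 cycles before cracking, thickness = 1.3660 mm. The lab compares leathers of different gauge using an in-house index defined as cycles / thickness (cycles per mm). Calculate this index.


Formula: Index = cycles / thickness
Substituting: Index = 30926 / 1.3660
Result: 22639.8243 cycles/mm


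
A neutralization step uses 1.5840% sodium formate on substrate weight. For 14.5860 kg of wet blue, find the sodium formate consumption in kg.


Formula: Neutralizer = substrate * pct / 100
Substituting: Neutralizer = 14.5860 * 1.5840 / 100
Result: 0.2310 kg


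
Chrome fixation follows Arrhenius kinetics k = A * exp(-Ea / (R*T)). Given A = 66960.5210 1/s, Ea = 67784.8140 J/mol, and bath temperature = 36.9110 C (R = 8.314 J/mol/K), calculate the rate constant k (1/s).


T_K = T_C + 273.15 = 36.9110 + 273.15 = 310.0610 K
exponent = -Ea / (R * T_K) = -67784.8140 / (8.314 * 310.0610) = -26.2951
k = A * exp(exponent) = 66960.5210 * exp(-26.2951) = 2.5468e-07 1/s


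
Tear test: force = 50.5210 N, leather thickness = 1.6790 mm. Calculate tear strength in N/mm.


Formula: Tear strength = force / thickness
Substituting: Tear strength = 50.5210 / 1.6790
Result: 30.0899 N/mm


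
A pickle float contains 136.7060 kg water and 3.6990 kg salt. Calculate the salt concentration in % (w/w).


Formula: Conc = salt / (water + salt) * 100
Substituting: Conc = 3.6990 / (136.7060 + 3.6990) * 100
Result: 2.6345 %


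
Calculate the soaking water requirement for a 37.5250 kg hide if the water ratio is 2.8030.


Formula: Water = hide_weight * ratio
Substituting: Water = 37.5250 * 2.8030
Result: 105.1826 kg


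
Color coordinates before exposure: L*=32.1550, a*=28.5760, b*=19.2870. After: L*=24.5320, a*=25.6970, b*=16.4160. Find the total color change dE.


dL = -7.6230, da = -2.8790, db = -2.8710
dE = sqrt((-7.6230)^2 + (-2.8790)^2 + (-2.8710)^2) = 8.6395


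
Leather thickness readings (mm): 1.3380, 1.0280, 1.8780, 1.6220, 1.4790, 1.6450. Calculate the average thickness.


Formula: Average = sum / n
Substituting: Average = 8.9900 / 6
Result: 1.4983 mm


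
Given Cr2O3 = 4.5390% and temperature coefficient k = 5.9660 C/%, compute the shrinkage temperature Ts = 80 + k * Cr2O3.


Formula: Ts = 80 + k * Cr2O3
Substituting: Ts = 80 + 5.9660 * 4.5390
Result: 107.0797 C


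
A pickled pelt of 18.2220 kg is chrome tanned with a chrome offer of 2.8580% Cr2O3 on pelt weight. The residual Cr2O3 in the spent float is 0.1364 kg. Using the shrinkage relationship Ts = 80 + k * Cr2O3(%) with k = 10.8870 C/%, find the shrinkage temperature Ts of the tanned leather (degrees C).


Offered = pelt * offer_pct / 100 = 18.2220 * 2.8580 / 100 = 0.5208 kg
Uptake = offered - residual = 0.5208 - 0.1364 = 0.3844 kg
Cr2O3% on pelt = uptake / pelt * 100 = 0.3844 / 18.2220 * 100 = 2.1095 %
Ts = 80 + k * Cr2O3% = 80 + 10.8870 * 2.1095 = 102.9656 C


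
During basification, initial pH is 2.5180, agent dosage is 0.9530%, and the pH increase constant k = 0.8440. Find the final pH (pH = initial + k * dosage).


Formula: pH_final = pH_initial + k * base_pct
Substituting: pH_final = 2.5180 + 0.8440 * 0.9530
Result: 3.3223


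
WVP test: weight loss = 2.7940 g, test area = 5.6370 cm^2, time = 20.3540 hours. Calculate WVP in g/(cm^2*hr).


Formula: WVP = loss / (area * time)
Substituting: WVP = 2.7940 / (5.6370 * 20.3540)
Result: 0.0243517 g/(cm^2*hr)


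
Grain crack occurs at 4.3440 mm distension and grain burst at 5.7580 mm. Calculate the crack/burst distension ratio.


Formula: Ratio = crack / burst
Substituting: Ratio = 4.3440 / 5.7580
Result: 0.7544


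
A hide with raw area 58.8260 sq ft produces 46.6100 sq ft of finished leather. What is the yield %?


Formula: Yield = finished / raw * 100
Substituting: Yield = 46.6100 / 58.8260 * 100
Result: 79.2337 %


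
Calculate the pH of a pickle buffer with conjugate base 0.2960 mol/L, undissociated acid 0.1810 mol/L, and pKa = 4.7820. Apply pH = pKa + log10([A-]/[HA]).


ratio = [A-] / [HA] = 0.2960 / 0.1810 = 1.6354
log10(ratio) = 0.2136
pH = pKa + log10(ratio) = 4.7820 + 0.2136 = 4.9956


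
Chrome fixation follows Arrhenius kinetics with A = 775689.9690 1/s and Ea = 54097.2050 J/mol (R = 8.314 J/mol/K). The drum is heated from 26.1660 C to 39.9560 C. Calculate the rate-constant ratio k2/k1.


T1 = 26.1660 + 273.15 = 299.3160 K; T2 = 39.9560 + 273.15 = 313.1060 K
k1 = A * exp(-Ea/(R*T1)) = 775689.9690 * exp(-54097.2050/(8.314*299.3160)) = 2.8097e-04 1/s
k2 = A * exp(-Ea/(R*T2)) = 775689.9690 * exp(-54097.2050/(8.314*313.1060)) = 7.3193e-04 1/s
k2/k1 = 7.3193e-04 / 2.8097e-04 = 2.6050


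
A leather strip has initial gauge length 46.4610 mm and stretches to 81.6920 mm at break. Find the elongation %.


Formula: Elongation = (Lf - L0) / L0 * 100
Substituting: Elongation = (81.6920 - 46.4610) / 46.4610 * 100
Result: 75.8292 %


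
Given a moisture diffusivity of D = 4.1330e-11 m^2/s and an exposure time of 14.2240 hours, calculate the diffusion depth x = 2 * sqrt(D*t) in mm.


t = 14.2240 hr * 3600 = 51206.4000 s
D * t = 4.1330e-11 * 51206.4000 = 2.1164e-06
x = 2 * sqrt(D*t) = 2 * sqrt(2.1164e-06) = 0.00290954 m = 2.9095 mm


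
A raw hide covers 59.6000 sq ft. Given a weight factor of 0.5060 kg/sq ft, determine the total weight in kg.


Formula: Weight = area * weight_per_sqft
Substituting: Weight = 59.6000 * 0.5060
Result: 30.1576 kg


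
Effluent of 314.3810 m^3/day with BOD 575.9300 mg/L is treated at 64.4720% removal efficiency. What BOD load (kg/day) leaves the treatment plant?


Load_in = volume * conc / 1000 = 314.3810 * 575.9300 / 1000 = 181.0614 kg/day
Removed = Load_in * eff / 100 = 181.0614 * 64.4720 / 100 = 116.7339 kg/day
Load_out = Load_in - Removed = 181.0614 - 116.7339 = 64.3275 kg/day


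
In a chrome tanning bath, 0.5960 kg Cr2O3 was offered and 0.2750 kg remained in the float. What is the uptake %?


Formula: Uptake = (offered - residual) / offered * 100
Substituting: Uptake = (0.5960 - 0.2750) / 0.5960 * 100
Result: 53.8591 %


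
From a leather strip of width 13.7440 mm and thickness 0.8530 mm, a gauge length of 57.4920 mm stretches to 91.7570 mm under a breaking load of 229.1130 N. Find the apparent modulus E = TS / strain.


TS = F / (w * t) = 229.1130 / (13.7440 * 0.8530) = 19.5428 N/mm^2
strain = (Lf - L0) / L0 = (91.7570 - 57.4920) / 57.4920 = 0.5960
E = TS / strain = 19.5428 / 0.5960 = 32.7902 N/mm^2


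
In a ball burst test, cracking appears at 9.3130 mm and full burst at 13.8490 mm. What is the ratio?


Formula: Ratio = crack / burst
Substituting: Ratio = 9.3130 / 13.8490
Result: 0.6725


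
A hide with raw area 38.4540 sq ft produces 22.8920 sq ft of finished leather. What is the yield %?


Formula: Yield = finished / raw * 100
Substituting: Yield = 22.8920 / 38.4540 * 100
Result: 59.5309 %


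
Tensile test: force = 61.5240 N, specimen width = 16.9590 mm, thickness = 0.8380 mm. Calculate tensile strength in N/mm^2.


Formula: TS = force / (width * thickness)
Substituting: TS = 61.5240 / (16.9590 * 0.8380)
Result: 4.3291 N/mm^2


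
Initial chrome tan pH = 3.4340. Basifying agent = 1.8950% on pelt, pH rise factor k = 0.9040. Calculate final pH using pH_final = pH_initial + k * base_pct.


Formula: pH_final = pH_initial + k * base_pct
Substituting: pH_final = 3.4340 + 0.9040 * 1.8950
Result: 5.1471


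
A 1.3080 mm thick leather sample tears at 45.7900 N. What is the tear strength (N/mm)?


Formula: Tear strength = force / thickness
Substituting: Tear strength = 45.7900 / 1.3080
Result: 35.0076 N/mm


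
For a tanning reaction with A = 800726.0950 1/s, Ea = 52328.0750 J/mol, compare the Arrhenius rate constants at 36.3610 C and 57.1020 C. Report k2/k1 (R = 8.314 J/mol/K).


T1 = 36.3610 + 273.15 = 309.5110 K; T2 = 57.1020 + 273.15 = 330.2520 K
k1 = A * exp(-Ea/(R*T1)) = 800726.0950 * exp(-52328.0750/(8.314*309.5110)) = 0.00118036 1/s
k2 = A * exp(-Ea/(R*T2)) = 800726.0950 * exp(-52328.0750/(8.314*330.2520)) = 0.00423314 1/s
k2/k1 = 0.00423314 / 0.00118036 = 3.5863


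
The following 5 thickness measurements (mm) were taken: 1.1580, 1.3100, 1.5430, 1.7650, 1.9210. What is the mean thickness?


Formula: Average = sum / n
Substituting: Average = 7.6970 / 5
Result: 1.5394 mm


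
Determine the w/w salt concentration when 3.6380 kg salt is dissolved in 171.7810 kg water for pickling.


Formula: Conc = salt / (water + salt) * 100
Substituting: Conc = 3.6380 / (171.7810 + 3.6380) * 100
Result: 2.0739 %


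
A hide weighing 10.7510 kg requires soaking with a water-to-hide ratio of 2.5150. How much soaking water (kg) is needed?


Formula: Water = hide_weight * ratio
Substituting: Water = 10.7510 * 2.5150
Result: 27.0388 kg


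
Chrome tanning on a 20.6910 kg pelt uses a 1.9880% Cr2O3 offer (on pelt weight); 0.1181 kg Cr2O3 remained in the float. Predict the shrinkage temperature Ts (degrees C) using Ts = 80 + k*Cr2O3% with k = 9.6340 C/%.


Offered = pelt * offer_pct / 100 = 20.6910 * 1.9880 / 100 = 0.4113 kg
Uptake = offered - residual = 0.4113 - 0.1181 = 0.2932 kg
Cr2O3% on pelt = uptake / pelt * 100 = 0.2932 / 20.6910 * 100 = 1.4172 %
Ts = 80 + k * Cr2O3% = 80 + 9.6340 * 1.4172 = 93.6535 C


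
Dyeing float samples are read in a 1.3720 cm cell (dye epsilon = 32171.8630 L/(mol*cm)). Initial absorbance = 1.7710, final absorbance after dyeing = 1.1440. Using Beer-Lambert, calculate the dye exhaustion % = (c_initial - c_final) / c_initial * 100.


c_initial = A_i / (epsilon * l) = 1.7710 / (32171.8630 * 1.3720) = 4.0123e-05 mol/L
c_final = A_f / (epsilon * l) = 1.1440 / (32171.8630 * 1.3720) = 2.5918e-05 mol/L
Exhaustion = (c_initial - c_final) / c_initial * 100 = (4.0123e-05 - 2.5918e-05) / 4.0123e-05 * 100 = 35.4037 %


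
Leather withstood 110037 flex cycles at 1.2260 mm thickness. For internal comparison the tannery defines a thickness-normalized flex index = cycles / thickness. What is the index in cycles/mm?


Formula: Index = cycles / thickness
Substituting: Index = 110037 / 1.2260
Result: 89752.8548 cycles/mm


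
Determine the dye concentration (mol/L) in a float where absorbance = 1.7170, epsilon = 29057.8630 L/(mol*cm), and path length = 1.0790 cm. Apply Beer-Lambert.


Formula: c = A / (epsilon * l)
Substituting: c = 1.7170 / (29057.8630 * 1.0790)
Result: 5.4763e-05 mol/L


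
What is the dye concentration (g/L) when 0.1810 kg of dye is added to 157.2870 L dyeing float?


Formula: Conc = dye_mass(kg) / volume(L) * 1000
Substituting: Conc = 0.1810 / 157.2870 * 1000
Result: 1.1508 g/L


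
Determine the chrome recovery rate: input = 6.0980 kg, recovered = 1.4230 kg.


Formula: Recovery = recovered / input * 100
Substituting: Recovery = 1.4230 / 6.0980 * 100
Result: 23.3355 %


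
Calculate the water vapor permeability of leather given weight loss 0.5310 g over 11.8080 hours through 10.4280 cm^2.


Formula: WVP = loss / (area * time)
Substituting: WVP = 0.5310 / (10.4280 * 11.8080)
Result: 0.00431238 g/(cm^2*hr)


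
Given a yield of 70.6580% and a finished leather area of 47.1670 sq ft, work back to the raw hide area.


Formula: raw = finished * 100 / yield
Substituting: raw = 47.1670 * 100 / 70.6580
Result: 66.7539 sq ft


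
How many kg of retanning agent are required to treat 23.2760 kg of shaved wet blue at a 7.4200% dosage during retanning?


Formula: Retan = substrate * pct / 100
Substituting: Retan = 23.2760 * 7.4200 / 100
Result: 1.7271 kg


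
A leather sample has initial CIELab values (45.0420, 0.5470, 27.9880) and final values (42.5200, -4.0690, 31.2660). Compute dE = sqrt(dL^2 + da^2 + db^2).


dL = -2.5220, da = -4.6160, db = 3.2780
dE = sqrt((-2.5220)^2 + (-4.6160)^2 + 3.2780^2) = 6.1978


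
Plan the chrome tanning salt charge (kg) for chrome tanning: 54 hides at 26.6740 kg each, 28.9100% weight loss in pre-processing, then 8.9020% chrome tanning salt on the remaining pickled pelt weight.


Total_raw = N * avg_wt = 54 * 26.6740 = 1440.3960 kg
Substrate = Total_raw * (1 - loss/100) = 1440.3960 * (1 - 28.9100/100) = 1023.9775 kg
Chrome = Substrate * pct / 100 = 1023.9775 * 8.9020 / 100 = 91.1545 kg


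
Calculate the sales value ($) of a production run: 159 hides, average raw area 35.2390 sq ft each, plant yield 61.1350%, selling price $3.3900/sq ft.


Raw_total = N * avg_area = 159 * 35.2390 = 5603.0010 sq ft
Finished = Raw_total * yield / 100 = 5603.0010 * 61.1350 / 100 = 3425.3947 sq ft
Value = Finished * price = 3425.3947 * 3.3900 = 11612.0879 $


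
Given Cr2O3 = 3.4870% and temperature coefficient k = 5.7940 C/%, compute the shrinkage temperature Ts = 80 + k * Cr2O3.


Formula: Ts = 80 + k * Cr2O3
Substituting: Ts = 80 + 5.7940 * 3.4870
Result: 100.2037 C


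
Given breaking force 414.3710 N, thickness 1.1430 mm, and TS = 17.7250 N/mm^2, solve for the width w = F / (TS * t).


Formula: w = F / (TS * t)
Substituting: w = 414.3710 / (17.7250 * 1.1430)
Result: 20.4530 mm


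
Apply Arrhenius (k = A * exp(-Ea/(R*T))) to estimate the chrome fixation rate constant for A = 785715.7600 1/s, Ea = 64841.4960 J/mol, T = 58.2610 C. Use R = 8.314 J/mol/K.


T_K = T_C + 273.15 = 58.2610 + 273.15 = 331.4110 K
exponent = -Ea / (R * T_K) = -64841.4960 / (8.314 * 331.4110) = -23.5329
k = A * exp(exponent) = 785715.7600 * exp(-23.5329) = 4.7320e-05 1/s


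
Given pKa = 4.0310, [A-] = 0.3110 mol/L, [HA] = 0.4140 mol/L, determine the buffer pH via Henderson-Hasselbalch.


ratio = [A-] / [HA] = 0.3110 / 0.4140 = 0.7512
log10(ratio) = -0.1242
pH = pKa + log10(ratio) = 4.0310 - 0.1242 = 3.9068


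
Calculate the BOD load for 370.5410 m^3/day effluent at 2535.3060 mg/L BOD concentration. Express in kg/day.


Formula: BOD_load = volume * conc / 1000
Substituting: BOD_load = 370.5410 * 2535.3060 / 1000
Result: 939.4348 kg/day


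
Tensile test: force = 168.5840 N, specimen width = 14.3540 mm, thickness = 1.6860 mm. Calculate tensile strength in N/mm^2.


Formula: TS = force / (width * thickness)
Substituting: TS = 168.5840 / (14.3540 * 1.6860)
Result: 6.9660 N/mm^2


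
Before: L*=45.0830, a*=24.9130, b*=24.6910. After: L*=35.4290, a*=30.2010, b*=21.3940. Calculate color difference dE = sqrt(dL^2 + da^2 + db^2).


dL = -9.6540, da = 5.2880, db = -3.2970
dE = sqrt((-9.6540)^2 + 5.2880^2 + (-3.2970)^2) = 11.4906


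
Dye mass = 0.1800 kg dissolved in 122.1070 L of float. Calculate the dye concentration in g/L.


Formula: Conc = dye_mass(kg) / volume(L) * 1000
Substituting: Conc = 0.1800 / 122.1070 * 1000
Result: 1.4741 g/L


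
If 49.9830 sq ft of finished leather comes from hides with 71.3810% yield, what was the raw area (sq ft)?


Formula: raw = finished * 100 / yield
Substituting: raw = 49.9830 * 100 / 71.3810
Result: 70.0228 sq ft


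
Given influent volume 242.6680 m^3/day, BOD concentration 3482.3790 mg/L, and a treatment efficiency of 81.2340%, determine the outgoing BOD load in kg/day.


Load_in = volume * conc / 1000 = 242.6680 * 3482.3790 / 1000 = 845.0619 kg/day
Removed = Load_in * eff / 100 = 845.0619 * 81.2340 / 100 = 686.4776 kg/day
Load_out = Load_in - Removed = 845.0619 - 686.4776 = 158.5843 kg/day


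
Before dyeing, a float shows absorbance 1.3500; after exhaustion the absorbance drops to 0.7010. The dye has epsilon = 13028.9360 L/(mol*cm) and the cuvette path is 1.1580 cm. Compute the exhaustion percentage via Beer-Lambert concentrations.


c_initial = A_i / (epsilon * l) = 1.3500 / (13028.9360 * 1.1580) = 8.9478e-05 mol/L
c_final = A_f / (epsilon * l) = 0.7010 / (13028.9360 * 1.1580) = 4.6462e-05 mol/L
Exhaustion = (c_initial - c_final) / c_initial * 100 = (8.9478e-05 - 4.6462e-05) / 8.9478e-05 * 100 = 48.0741 %


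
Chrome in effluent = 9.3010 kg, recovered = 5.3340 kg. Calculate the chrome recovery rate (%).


Formula: Recovery = recovered / input * 100
Substituting: Recovery = 5.3340 / 9.3010 * 100
Result: 57.3487 %


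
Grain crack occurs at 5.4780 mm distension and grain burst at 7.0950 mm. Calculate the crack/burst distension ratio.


Formula: Ratio = crack / burst
Substituting: Ratio = 5.4780 / 7.0950
Result: 0.7721


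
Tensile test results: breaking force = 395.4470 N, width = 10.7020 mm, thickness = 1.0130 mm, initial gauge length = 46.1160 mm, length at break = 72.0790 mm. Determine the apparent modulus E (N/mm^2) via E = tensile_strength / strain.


TS = F / (w * t) = 395.4470 / (10.7020 * 1.0130) = 36.4766 N/mm^2
strain = (Lf - L0) / L0 = (72.0790 - 46.1160) / 46.1160 = 0.5630
E = TS / strain = 36.4766 / 0.5630 = 64.7904 N/mm^2
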